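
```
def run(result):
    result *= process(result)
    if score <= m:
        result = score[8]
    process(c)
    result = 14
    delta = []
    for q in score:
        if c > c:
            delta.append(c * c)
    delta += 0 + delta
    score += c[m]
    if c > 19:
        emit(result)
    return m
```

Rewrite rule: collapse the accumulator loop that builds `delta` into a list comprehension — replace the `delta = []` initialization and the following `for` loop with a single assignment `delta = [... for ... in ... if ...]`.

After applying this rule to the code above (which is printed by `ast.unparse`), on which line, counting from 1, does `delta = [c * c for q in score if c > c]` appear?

Transformed code:
def run(result):
    result *= process(result)
    if score <= m:
        result = score[8]
    process(c)
    result = 14
    delta = [c * c for q in score if c > c]
    delta += 0 + delta
    score += c[m]
    if c > 19:
        emit(result)
    return m

7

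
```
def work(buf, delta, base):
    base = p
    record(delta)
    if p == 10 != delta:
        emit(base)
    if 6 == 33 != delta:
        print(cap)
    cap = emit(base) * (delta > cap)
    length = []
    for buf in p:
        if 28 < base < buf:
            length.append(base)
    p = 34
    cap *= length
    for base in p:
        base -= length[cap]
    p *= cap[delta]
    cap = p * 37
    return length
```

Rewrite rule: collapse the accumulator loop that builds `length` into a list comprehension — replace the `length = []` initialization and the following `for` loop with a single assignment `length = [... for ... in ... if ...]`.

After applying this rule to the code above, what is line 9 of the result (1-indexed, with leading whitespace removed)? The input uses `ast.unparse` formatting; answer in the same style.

length = [base for buf in p if 28 < base < buf]

Transformed code:
def work(buf, delta, base):
    base = p
    record(delta)
    if p == 10 != delta:
        emit(base)
    if 6 == 33 != delta:
        print(cap)
    cap = emit(base) * (delta > cap)
    length = [base for buf in p if 28 < base < buf]
    p = 34
    cap *= length
    for base in p:
        base -= length[cap]
    p *= cap[delta]
    cap = p * 37
    return length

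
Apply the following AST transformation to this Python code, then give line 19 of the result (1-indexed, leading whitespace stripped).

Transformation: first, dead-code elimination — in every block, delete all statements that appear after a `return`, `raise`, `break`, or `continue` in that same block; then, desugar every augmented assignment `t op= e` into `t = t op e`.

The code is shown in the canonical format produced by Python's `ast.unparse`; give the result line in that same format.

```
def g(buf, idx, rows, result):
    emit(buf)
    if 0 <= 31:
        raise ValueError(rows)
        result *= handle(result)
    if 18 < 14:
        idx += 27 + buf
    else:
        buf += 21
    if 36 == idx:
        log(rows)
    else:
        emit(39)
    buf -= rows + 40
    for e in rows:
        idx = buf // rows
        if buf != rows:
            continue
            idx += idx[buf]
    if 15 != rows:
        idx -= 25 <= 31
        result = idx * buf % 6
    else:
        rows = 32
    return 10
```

idx = idx - (25 <= 31)

Transformed code:
def g(buf, idx, rows, result):
    emit(buf)
    if 0 <= 31:
        raise ValueError(rows)
    if 18 < 14:
        idx = idx + (27 + buf)
    else:
        buf = buf + 21
    if 36 == idx:
        log(rows)
    else:
        emit(39)
    buf = buf - (rows + 40)
    for e in rows:
        idx = buf // rows
        if buf != rows:
            continue
    if 15 != rows:
        idx = idx - (25 <= 31)
        result = idx * buf % 6
    else:
        rows = 32
    return 10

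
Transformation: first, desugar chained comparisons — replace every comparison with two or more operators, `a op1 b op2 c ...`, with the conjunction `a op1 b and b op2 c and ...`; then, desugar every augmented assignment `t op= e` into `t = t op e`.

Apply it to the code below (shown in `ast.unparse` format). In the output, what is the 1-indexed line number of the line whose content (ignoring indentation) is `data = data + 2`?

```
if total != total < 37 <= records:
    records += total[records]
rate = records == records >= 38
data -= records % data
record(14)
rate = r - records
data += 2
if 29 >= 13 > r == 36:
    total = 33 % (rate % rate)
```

7

Transformed code:
if total != total and total < 37 and (37 <= records):
    records = records + total[records]
rate = records == records and records >= 38
data = data - records % data
record(14)
rate = r - records
data = data + 2
if 29 >= 13 and 13 > r and (r == 36):
    total = 33 % (rate % rate)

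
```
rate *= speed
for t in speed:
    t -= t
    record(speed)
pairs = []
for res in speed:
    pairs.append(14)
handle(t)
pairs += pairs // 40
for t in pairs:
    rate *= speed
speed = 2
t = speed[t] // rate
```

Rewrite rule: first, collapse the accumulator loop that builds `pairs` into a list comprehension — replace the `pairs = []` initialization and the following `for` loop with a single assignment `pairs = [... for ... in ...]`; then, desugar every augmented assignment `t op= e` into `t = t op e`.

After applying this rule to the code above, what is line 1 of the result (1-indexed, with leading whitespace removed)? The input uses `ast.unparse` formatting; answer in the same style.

rate = rate * speed

Transformed code:
rate = rate * speed
for t in speed:
    t = t - t
    record(speed)
pairs = [14 for res in speed]
handle(t)
pairs = pairs + pairs // 40
for t in pairs:
    rate = rate * speed
speed = 2
t = speed[t] // rate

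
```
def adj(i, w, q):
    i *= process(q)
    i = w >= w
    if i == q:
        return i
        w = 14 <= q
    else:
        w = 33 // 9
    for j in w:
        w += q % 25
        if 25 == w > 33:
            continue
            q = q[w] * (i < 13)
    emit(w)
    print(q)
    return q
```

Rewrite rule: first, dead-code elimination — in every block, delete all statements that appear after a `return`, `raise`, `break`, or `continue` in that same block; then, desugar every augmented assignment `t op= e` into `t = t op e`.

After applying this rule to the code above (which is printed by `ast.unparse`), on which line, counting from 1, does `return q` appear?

Transformed code:
def adj(i, w, q):
    i = i * process(q)
    i = w >= w
    if i == q:
        return i
    else:
        w = 33 // 9
    for j in w:
        w = w + q % 25
        if 25 == w > 33:
            continue
    emit(w)
    print(q)
    return q

14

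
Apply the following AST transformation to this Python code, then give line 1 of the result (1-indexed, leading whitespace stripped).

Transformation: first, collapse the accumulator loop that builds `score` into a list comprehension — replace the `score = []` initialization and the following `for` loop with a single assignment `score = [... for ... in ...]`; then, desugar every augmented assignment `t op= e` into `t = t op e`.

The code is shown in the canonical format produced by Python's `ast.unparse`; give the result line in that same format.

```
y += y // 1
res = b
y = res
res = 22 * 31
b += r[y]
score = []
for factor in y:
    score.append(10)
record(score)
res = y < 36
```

y = y + y // 1

Transformed code:
y = y + y // 1
res = b
y = res
res = 22 * 31
b = b + r[y]
score = [10 for factor in y]
record(score)
res = y < 36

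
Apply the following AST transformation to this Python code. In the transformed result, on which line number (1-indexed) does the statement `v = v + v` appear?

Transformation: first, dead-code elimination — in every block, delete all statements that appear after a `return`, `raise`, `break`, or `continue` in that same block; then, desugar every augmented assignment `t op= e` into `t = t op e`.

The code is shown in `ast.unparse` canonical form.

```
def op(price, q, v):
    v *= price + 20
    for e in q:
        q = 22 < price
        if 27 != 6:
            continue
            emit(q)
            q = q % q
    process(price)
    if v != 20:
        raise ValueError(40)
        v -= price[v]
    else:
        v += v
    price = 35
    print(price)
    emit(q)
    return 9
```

11

Transformed code:
def op(price, q, v):
    v = v * (price + 20)
    for e in q:
        q = 22 < price
        if 27 != 6:
            continue
    process(price)
    if v != 20:
        raise ValueError(40)
    else:
        v = v + v
    price = 35
    print(price)
    emit(q)
    return 9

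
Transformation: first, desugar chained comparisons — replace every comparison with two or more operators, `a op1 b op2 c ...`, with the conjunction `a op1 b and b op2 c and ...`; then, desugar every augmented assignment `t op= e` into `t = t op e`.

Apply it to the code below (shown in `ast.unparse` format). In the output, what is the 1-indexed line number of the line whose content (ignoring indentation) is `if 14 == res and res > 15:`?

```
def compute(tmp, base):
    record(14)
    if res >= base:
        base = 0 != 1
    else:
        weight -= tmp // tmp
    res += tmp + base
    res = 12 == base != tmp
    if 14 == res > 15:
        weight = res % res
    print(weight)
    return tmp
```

9

Transformed code:
def compute(tmp, base):
    record(14)
    if res >= base:
        base = 0 != 1
    else:
        weight = weight - tmp // tmp
    res = res + (tmp + base)
    res = 12 == base and base != tmp
    if 14 == res and res > 15:
        weight = res % res
    print(weight)
    return tmp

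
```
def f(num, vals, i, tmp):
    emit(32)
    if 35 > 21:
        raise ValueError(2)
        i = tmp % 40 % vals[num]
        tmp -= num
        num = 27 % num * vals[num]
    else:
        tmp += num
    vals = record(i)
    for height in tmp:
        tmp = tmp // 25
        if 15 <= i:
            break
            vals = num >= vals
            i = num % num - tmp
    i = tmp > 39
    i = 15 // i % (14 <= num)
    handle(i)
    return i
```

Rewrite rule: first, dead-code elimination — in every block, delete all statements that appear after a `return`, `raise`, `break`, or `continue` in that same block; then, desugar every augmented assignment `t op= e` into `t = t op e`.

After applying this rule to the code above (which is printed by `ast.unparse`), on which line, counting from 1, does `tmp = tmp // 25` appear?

9

Transformed code:
def f(num, vals, i, tmp):
    emit(32)
    if 35 > 21:
        raise ValueError(2)
    else:
        tmp = tmp + num
    vals = record(i)
    for height in tmp:
        tmp = tmp // 25
        if 15 <= i:
            break
    i = tmp > 39
    i = 15 // i % (14 <= num)
    handle(i)
    return i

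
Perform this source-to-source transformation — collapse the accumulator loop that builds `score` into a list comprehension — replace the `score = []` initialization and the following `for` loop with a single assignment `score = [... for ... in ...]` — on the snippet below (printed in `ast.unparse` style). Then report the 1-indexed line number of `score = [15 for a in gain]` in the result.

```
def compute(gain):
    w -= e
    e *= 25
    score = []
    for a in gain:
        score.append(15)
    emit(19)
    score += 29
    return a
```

4

Transformed code:
def compute(gain):
    w -= e
    e *= 25
    score = [15 for a in gain]
    emit(19)
    score += 29
    return a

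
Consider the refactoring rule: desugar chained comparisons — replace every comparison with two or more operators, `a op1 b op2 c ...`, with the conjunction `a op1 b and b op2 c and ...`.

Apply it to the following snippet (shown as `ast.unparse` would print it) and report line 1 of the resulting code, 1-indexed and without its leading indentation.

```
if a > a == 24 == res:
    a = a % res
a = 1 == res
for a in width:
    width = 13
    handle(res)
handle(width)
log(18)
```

if a > a and a == 24 and (24 == res):

Transformed code:
if a > a and a == 24 and (24 == res):
    a = a % res
a = 1 == res
for a in width:
    width = 13
    handle(res)
handle(width)
log(18)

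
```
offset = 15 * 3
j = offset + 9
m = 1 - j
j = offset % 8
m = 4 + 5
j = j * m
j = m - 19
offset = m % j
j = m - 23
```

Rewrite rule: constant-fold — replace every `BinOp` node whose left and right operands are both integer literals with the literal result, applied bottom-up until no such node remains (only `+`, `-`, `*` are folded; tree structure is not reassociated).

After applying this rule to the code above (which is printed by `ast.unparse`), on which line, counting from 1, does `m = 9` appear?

Transformed code:
offset = 45
j = offset + 9
m = 1 - j
j = offset % 8
m = 9
j = j * m
j = m - 19
offset = m % j
j = m - 23

5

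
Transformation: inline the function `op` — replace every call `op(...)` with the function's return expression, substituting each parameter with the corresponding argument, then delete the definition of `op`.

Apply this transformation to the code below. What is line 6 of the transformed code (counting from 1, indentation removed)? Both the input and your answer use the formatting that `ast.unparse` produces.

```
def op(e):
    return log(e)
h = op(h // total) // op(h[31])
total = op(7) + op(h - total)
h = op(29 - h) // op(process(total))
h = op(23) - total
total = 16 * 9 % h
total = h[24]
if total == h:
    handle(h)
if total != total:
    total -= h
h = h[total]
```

Transformed code:
h = log(h // total) // log(h[31])
total = log(7) + log(h - total)
h = log(29 - h) // log(process(total))
h = log(23) - total
total = 16 * 9 % h
total = h[24]
if total == h:
    handle(h)
if total != total:
    total -= h
h = h[total]

total = h[24]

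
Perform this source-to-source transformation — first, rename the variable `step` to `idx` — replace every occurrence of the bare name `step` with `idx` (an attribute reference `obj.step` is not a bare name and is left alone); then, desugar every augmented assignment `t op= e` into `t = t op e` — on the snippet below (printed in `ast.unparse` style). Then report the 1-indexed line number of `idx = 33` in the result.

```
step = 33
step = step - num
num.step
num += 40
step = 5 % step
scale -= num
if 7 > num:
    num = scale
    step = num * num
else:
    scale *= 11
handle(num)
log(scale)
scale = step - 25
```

Transformed code:
idx = 33
idx = idx - num
num.step
num = num + 40
idx = 5 % idx
scale = scale - num
if 7 > num:
    num = scale
    idx = num * num
else:
    scale = scale * 11
handle(num)
log(scale)
scale = idx - 25

1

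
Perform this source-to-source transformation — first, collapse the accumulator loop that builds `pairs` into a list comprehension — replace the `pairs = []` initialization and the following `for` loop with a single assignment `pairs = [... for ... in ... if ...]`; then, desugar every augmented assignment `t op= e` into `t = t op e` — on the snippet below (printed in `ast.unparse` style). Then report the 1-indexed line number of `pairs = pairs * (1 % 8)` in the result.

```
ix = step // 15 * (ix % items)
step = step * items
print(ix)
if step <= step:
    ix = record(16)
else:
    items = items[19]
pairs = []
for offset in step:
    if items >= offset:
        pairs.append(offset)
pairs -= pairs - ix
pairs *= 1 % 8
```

Transformed code:
ix = step // 15 * (ix % items)
step = step * items
print(ix)
if step <= step:
    ix = record(16)
else:
    items = items[19]
pairs = [offset for offset in step if items >= offset]
pairs = pairs - (pairs - ix)
pairs = pairs * (1 % 8)

10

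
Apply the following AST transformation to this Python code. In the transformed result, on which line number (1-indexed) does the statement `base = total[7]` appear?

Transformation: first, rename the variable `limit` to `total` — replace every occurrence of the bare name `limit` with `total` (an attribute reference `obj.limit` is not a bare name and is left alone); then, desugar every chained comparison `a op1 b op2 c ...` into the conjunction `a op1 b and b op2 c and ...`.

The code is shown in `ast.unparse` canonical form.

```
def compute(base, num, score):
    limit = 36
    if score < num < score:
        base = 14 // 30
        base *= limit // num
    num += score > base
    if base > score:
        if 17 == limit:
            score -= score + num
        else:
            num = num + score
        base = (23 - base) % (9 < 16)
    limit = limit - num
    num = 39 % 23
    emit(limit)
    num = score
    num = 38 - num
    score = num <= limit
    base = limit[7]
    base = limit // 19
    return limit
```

19

Transformed code:
def compute(base, num, score):
    total = 36
    if score < num and num < score:
        base = 14 // 30
        base *= total // num
    num += score > base
    if base > score:
        if 17 == total:
            score -= score + num
        else:
            num = num + score
        base = (23 - base) % (9 < 16)
    total = total - num
    num = 39 % 23
    emit(total)
    num = score
    num = 38 - num
    score = num <= total
    base = total[7]
    base = total // 19
    return total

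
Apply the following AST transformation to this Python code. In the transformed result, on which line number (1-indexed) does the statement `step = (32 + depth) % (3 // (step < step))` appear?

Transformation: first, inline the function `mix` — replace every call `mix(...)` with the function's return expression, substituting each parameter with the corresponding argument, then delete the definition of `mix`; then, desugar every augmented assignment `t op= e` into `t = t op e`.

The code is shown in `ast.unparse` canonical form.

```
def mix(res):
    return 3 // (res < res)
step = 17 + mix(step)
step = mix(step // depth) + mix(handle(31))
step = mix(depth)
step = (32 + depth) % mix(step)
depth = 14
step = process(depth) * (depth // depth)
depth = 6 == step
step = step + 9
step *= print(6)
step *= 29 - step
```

Transformed code:
step = 17 + 3 // (step < step)
step = 3 // (step // depth < step // depth) + 3 // (handle(31) < handle(31))
step = 3 // (depth < depth)
step = (32 + depth) % (3 // (step < step))
depth = 14
step = process(depth) * (depth // depth)
depth = 6 == step
step = step + 9
step = step * print(6)
step = step * (29 - step)

4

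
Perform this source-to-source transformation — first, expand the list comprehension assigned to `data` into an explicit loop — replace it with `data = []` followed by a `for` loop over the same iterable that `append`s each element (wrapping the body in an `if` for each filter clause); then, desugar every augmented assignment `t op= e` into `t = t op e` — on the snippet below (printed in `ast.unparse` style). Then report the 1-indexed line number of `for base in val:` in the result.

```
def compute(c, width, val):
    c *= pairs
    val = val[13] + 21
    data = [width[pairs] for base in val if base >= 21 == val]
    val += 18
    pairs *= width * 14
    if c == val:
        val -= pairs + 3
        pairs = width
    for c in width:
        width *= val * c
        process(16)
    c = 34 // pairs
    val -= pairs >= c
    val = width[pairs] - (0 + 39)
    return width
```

5

Transformed code:
def compute(c, width, val):
    c = c * pairs
    val = val[13] + 21
    data = []
    for base in val:
        if base >= 21 == val:
            data.append(width[pairs])
    val = val + 18
    pairs = pairs * (width * 14)
    if c == val:
        val = val - (pairs + 3)
        pairs = width
    for c in width:
        width = width * (val * c)
        process(16)
    c = 34 // pairs
    val = val - (pairs >= c)
    val = width[pairs] - (0 + 39)
    return width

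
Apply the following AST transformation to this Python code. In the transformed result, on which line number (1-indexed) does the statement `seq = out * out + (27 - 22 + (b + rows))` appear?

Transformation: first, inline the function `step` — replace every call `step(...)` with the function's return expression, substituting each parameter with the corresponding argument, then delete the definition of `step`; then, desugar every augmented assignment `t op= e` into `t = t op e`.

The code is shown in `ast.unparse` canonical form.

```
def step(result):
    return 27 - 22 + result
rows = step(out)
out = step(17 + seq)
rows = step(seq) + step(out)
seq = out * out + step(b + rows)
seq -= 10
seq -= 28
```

Transformed code:
rows = 27 - 22 + out
out = 27 - 22 + (17 + seq)
rows = 27 - 22 + seq + (27 - 22 + out)
seq = out * out + (27 - 22 + (b + rows))
seq = seq - 10
seq = seq - 28

4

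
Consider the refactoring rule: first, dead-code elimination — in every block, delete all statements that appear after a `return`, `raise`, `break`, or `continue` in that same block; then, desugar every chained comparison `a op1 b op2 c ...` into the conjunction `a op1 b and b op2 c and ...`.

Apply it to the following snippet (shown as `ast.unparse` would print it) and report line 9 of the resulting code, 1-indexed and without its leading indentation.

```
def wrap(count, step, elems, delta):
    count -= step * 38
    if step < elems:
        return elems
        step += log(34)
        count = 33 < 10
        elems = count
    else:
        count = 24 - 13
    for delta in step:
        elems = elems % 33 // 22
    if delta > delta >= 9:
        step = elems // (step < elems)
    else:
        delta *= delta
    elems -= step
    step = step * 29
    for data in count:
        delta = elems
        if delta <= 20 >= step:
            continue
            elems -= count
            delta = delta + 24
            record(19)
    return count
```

if delta > delta and delta >= 9:

Transformed code:
def wrap(count, step, elems, delta):
    count -= step * 38
    if step < elems:
        return elems
    else:
        count = 24 - 13
    for delta in step:
        elems = elems % 33 // 22
    if delta > delta and delta >= 9:
        step = elems // (step < elems)
    else:
        delta *= delta
    elems -= step
    step = step * 29
    for data in count:
        delta = elems
        if delta <= 20 and 20 >= step:
            continue
    return count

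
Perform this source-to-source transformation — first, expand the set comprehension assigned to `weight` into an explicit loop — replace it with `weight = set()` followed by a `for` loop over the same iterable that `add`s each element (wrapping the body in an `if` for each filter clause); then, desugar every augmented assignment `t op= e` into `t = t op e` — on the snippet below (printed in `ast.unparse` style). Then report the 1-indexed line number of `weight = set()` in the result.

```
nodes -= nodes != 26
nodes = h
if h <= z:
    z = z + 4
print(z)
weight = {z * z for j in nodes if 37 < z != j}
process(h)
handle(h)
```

6

Transformed code:
nodes = nodes - (nodes != 26)
nodes = h
if h <= z:
    z = z + 4
print(z)
weight = set()
for j in nodes:
    if 37 < z != j:
        weight.add(z * z)
process(h)
handle(h)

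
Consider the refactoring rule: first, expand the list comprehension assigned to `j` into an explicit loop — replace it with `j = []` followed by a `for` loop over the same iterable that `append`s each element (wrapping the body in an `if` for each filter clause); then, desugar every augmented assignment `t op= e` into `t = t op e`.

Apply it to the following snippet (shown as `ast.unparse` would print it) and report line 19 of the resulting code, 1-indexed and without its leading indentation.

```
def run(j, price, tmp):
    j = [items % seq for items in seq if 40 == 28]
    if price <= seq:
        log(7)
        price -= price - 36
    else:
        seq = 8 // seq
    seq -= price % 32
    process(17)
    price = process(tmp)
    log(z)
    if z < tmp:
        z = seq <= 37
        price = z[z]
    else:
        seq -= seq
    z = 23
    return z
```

seq = seq - seq

Transformed code:
def run(j, price, tmp):
    j = []
    for items in seq:
        if 40 == 28:
            j.append(items % seq)
    if price <= seq:
        log(7)
        price = price - (price - 36)
    else:
        seq = 8 // seq
    seq = seq - price % 32
    process(17)
    price = process(tmp)
    log(z)
    if z < tmp:
        z = seq <= 37
        price = z[z]
    else:
        seq = seq - seq
    z = 23
    return z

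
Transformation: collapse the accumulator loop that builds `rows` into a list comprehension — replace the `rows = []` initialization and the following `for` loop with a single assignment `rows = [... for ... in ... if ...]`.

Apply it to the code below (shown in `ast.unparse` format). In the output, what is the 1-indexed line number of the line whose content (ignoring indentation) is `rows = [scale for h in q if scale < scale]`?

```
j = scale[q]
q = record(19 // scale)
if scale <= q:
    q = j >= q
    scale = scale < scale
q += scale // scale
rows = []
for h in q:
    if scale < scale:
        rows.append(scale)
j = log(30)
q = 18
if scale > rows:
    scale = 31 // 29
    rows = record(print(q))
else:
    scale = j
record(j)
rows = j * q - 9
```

7

Transformed code:
j = scale[q]
q = record(19 // scale)
if scale <= q:
    q = j >= q
    scale = scale < scale
q += scale // scale
rows = [scale for h in q if scale < scale]
j = log(30)
q = 18
if scale > rows:
    scale = 31 // 29
    rows = record(print(q))
else:
    scale = j
record(j)
rows = j * q - 9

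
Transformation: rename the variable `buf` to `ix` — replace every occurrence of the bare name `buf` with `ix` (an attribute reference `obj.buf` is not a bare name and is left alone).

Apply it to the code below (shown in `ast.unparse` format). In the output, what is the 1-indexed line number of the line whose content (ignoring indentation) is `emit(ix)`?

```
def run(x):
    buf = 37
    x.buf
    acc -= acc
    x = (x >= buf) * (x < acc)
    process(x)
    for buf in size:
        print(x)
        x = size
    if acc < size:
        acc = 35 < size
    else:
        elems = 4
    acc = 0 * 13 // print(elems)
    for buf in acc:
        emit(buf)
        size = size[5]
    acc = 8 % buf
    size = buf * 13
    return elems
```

16

Transformed code:
def run(x):
    ix = 37
    x.buf
    acc -= acc
    x = (x >= ix) * (x < acc)
    process(x)
    for ix in size:
        print(x)
        x = size
    if acc < size:
        acc = 35 < size
    else:
        elems = 4
    acc = 0 * 13 // print(elems)
    for ix in acc:
        emit(ix)
        size = size[5]
    acc = 8 % ix
    size = ix * 13
    return elems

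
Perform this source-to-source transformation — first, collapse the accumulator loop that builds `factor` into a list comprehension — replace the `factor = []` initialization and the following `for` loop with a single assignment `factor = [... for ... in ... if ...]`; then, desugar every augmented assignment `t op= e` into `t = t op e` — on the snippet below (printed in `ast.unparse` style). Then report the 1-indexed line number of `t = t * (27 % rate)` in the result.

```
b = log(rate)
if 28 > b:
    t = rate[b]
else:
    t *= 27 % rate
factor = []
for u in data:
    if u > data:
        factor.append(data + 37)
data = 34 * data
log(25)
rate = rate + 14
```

5

Transformed code:
b = log(rate)
if 28 > b:
    t = rate[b]
else:
    t = t * (27 % rate)
factor = [data + 37 for u in data if u > data]
data = 34 * data
log(25)
rate = rate + 14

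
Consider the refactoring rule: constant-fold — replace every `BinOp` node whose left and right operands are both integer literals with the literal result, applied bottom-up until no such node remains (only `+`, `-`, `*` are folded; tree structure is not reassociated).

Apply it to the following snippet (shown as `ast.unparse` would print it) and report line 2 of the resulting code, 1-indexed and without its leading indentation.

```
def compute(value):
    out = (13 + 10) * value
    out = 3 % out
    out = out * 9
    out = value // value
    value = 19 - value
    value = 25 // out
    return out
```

out = 23 * value

Transformed code:
def compute(value):
    out = 23 * value
    out = 3 % out
    out = out * 9
    out = value // value
    value = 19 - value
    value = 25 // out
    return out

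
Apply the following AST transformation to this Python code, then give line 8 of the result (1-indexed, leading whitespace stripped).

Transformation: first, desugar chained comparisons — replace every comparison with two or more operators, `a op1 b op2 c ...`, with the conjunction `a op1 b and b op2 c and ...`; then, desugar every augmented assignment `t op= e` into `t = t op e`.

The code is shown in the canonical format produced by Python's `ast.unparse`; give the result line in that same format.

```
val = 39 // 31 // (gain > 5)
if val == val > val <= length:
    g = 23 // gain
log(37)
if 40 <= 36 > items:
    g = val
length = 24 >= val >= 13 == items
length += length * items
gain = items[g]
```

length = length + length * items

Transformed code:
val = 39 // 31 // (gain > 5)
if val == val and val > val and (val <= length):
    g = 23 // gain
log(37)
if 40 <= 36 and 36 > items:
    g = val
length = 24 >= val and val >= 13 and (13 == items)
length = length + length * items
gain = items[g]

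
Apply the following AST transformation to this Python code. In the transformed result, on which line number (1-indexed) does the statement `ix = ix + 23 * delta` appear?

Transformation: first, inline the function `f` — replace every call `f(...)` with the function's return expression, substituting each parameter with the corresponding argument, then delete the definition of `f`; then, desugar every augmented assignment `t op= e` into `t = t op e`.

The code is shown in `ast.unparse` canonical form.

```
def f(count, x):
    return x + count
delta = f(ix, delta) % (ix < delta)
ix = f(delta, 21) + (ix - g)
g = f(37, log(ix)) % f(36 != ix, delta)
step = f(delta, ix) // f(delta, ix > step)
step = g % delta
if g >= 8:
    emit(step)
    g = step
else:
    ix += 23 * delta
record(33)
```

Transformed code:
delta = (delta + ix) % (ix < delta)
ix = 21 + delta + (ix - g)
g = (log(ix) + 37) % (delta + (36 != ix))
step = (ix + delta) // ((ix > step) + delta)
step = g % delta
if g >= 8:
    emit(step)
    g = step
else:
    ix = ix + 23 * delta
record(33)

10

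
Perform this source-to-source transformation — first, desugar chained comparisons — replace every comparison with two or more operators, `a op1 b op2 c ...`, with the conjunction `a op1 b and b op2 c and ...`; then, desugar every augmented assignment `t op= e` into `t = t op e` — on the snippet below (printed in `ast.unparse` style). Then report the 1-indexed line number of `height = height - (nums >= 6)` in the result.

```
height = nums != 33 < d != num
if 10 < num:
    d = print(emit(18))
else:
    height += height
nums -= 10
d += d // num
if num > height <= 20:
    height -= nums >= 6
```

Transformed code:
height = nums != 33 and 33 < d and (d != num)
if 10 < num:
    d = print(emit(18))
else:
    height = height + height
nums = nums - 10
d = d + d // num
if num > height and height <= 20:
    height = height - (nums >= 6)

9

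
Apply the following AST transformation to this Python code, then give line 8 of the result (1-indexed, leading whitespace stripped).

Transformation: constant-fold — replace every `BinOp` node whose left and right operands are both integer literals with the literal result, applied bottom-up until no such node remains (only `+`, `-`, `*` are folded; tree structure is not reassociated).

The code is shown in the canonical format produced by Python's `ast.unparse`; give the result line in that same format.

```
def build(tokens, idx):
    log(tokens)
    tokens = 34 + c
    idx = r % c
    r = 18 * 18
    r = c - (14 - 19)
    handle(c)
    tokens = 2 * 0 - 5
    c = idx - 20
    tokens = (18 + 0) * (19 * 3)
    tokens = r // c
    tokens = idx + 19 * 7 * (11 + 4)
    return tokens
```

tokens = -5

Transformed code:
def build(tokens, idx):
    log(tokens)
    tokens = 34 + c
    idx = r % c
    r = 324
    r = c - -5
    handle(c)
    tokens = -5
    c = idx - 20
    tokens = 1026
    tokens = r // c
    tokens = idx + 1995
    return tokens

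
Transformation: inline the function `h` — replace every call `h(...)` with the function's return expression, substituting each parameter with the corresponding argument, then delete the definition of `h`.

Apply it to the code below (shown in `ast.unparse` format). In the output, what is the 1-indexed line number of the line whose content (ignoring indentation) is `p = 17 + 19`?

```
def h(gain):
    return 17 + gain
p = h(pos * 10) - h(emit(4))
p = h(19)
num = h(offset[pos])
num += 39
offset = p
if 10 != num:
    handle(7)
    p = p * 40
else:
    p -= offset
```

2

Transformed code:
p = 17 + pos * 10 - (17 + emit(4))
p = 17 + 19
num = 17 + offset[pos]
num += 39
offset = p
if 10 != num:
    handle(7)
    p = p * 40
else:
    p -= offset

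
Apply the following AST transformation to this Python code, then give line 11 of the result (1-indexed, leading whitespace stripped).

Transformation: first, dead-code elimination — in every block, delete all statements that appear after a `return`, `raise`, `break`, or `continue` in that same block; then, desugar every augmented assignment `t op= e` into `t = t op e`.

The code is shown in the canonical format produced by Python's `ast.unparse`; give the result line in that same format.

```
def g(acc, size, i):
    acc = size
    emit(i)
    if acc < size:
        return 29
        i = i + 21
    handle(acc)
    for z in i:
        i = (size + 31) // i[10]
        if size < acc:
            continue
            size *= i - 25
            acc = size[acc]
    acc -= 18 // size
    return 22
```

acc = acc - 18 // size

Transformed code:
def g(acc, size, i):
    acc = size
    emit(i)
    if acc < size:
        return 29
    handle(acc)
    for z in i:
        i = (size + 31) // i[10]
        if size < acc:
            continue
    acc = acc - 18 // size
    return 22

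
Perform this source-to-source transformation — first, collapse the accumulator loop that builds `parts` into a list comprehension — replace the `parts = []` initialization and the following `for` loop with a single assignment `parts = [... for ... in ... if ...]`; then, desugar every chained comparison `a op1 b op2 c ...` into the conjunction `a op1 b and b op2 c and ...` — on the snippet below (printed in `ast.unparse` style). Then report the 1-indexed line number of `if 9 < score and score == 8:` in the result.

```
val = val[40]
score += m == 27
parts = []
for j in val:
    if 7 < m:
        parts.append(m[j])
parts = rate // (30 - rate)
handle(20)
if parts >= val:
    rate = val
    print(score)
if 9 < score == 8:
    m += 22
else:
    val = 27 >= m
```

Transformed code:
val = val[40]
score += m == 27
parts = [m[j] for j in val if 7 < m]
parts = rate // (30 - rate)
handle(20)
if parts >= val:
    rate = val
    print(score)
if 9 < score and score == 8:
    m += 22
else:
    val = 27 >= m

9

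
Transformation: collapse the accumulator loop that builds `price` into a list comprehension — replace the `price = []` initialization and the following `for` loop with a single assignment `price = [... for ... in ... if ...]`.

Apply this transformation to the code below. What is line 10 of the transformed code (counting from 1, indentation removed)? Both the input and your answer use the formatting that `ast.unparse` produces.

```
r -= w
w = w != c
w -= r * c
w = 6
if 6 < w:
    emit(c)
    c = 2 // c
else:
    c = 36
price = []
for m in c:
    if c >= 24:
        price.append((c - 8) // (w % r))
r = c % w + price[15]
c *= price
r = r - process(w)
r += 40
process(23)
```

price = [(c - 8) // (w % r) for m in c if c >= 24]

Transformed code:
r -= w
w = w != c
w -= r * c
w = 6
if 6 < w:
    emit(c)
    c = 2 // c
else:
    c = 36
price = [(c - 8) // (w % r) for m in c if c >= 24]
r = c % w + price[15]
c *= price
r = r - process(w)
r += 40
process(23)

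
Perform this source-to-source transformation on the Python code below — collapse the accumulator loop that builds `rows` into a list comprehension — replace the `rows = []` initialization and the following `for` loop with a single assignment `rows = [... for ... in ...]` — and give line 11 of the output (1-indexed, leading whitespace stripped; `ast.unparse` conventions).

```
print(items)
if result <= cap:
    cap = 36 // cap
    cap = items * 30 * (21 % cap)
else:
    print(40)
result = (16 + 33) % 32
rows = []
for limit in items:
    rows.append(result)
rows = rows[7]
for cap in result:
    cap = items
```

cap = items

Transformed code:
print(items)
if result <= cap:
    cap = 36 // cap
    cap = items * 30 * (21 % cap)
else:
    print(40)
result = (16 + 33) % 32
rows = [result for limit in items]
rows = rows[7]
for cap in result:
    cap = items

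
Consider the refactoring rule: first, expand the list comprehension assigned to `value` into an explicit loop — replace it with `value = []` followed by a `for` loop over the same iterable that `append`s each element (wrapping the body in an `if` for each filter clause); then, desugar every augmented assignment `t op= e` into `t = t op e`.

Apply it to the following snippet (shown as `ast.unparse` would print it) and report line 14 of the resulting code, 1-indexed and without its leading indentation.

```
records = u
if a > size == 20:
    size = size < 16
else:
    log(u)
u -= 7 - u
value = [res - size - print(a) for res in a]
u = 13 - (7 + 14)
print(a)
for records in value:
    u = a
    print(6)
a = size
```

print(6)

Transformed code:
records = u
if a > size == 20:
    size = size < 16
else:
    log(u)
u = u - (7 - u)
value = []
for res in a:
    value.append(res - size - print(a))
u = 13 - (7 + 14)
print(a)
for records in value:
    u = a
    print(6)
a = size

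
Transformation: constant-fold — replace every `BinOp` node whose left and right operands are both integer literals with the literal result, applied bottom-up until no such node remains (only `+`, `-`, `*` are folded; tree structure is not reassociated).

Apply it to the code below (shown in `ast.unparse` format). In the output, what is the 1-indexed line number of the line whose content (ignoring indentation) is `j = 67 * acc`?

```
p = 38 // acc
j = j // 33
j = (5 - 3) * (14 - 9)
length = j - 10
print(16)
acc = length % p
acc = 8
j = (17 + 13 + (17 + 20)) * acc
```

Transformed code:
p = 38 // acc
j = j // 33
j = 10
length = j - 10
print(16)
acc = length % p
acc = 8
j = 67 * acc

8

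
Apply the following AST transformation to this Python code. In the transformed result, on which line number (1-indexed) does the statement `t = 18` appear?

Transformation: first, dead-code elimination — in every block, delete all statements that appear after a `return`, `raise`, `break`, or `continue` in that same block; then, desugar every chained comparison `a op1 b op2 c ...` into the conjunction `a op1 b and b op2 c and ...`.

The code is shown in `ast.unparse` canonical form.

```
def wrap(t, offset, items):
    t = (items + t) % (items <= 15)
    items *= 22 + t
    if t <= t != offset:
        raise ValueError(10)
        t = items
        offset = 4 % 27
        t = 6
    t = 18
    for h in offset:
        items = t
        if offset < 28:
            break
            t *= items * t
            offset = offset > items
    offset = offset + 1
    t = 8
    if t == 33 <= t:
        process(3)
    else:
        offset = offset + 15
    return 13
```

Transformed code:
def wrap(t, offset, items):
    t = (items + t) % (items <= 15)
    items *= 22 + t
    if t <= t and t != offset:
        raise ValueError(10)
    t = 18
    for h in offset:
        items = t
        if offset < 28:
            break
    offset = offset + 1
    t = 8
    if t == 33 and 33 <= t:
        process(3)
    else:
        offset = offset + 15
    return 13

6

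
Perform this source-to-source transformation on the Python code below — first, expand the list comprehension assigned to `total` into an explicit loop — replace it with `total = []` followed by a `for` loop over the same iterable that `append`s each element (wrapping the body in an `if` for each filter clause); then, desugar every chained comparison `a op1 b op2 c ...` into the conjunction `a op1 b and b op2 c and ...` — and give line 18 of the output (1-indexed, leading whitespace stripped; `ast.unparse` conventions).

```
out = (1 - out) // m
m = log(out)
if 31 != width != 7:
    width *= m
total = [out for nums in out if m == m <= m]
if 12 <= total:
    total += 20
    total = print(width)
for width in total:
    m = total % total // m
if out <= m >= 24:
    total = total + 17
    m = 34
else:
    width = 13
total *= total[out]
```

Transformed code:
out = (1 - out) // m
m = log(out)
if 31 != width and width != 7:
    width *= m
total = []
for nums in out:
    if m == m and m <= m:
        total.append(out)
if 12 <= total:
    total += 20
    total = print(width)
for width in total:
    m = total % total // m
if out <= m and m >= 24:
    total = total + 17
    m = 34
else:
    width = 13
total *= total[out]

width = 13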